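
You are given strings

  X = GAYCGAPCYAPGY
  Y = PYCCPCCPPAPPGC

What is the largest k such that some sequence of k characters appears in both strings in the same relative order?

7

Taking Y at X[3]=Y[2], C at X[4]=Y[4], P at X[7]=Y[5], C at X[8]=Y[7], A at X[10]=Y[10], P at X[11]=Y[12], G at X[12]=Y[13] gives a common subsequence of length 7. Since dp[13][14] = 7, nothing longer is possible.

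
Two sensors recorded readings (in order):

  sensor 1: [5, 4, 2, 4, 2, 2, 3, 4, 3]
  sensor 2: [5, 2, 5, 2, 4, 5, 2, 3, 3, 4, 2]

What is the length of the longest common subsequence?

6

Let dp[i][j] be the LCS length of the first i values of sensor 1 and the first j values of sensor 2. dp[i][j] = dp[i-1][j-1]+1 when the i-th and j-th values match, else max(dp[i-1][j], dp[i][j-1]).
    ·  5  2  5  2  4  5  2  3  3  4  2
 ·  0  0  0  0  0  0  0  0  0  0  0  0
 5  0  1  1  1  1  1  1  1  1  1  1  1
 4  0  1  1  1  1  2  2  2  2  2  2  2
 2  0  1  2  2  2  2  2  3  3  3  3  3
 4  0  1  2  2  2  3  3  3  3  3  4  4
 2  0  1  2  2  3  3  3  4  4  4  4  5
 2  0  1  2  2  3  3  3  4  4  4  4  5
 3  0  1  2  2  3  3  3  4  5  5  5  5
 4  0  1  2  2  3  4  4  4  5  5  6  6
 3  0  1  2  2  3  4  4  4  5  6  6  6
dp[9][11] = 6. One LCS (by backtracking along matches): 5, 2, 4, 2, 3, 4.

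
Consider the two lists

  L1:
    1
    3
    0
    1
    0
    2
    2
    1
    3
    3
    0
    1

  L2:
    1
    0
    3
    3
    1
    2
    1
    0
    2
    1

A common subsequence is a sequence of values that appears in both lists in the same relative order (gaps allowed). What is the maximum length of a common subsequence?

Pick 1 (L1 #1, L2 #1); then 3 (L1 #2, L2 #4); then 1 (L1 #4, L2 #5); then 2 (L1 #7, L2 #6); then 1 (L1 #8, L2 #7); then 0 (L1 #11, L2 #8); then 1 (L1 #12, L2 #10); all 7 values appear in both, in order, and the DP table's final entry dp[12][10] is also 7, so no common subsequence is longer.

7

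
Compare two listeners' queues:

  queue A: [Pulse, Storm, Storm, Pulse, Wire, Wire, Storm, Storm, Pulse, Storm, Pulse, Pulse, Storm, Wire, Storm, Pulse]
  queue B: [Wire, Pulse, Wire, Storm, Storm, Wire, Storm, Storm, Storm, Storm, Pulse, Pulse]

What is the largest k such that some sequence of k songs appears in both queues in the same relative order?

9

Match Pulse (queue A #1, queue B #2), Storm (queue A #2, queue B #4), Storm (queue A #3, queue B #5), Wire (queue A #5, queue B #6), Storm (queue A #7, queue B #8), Storm (queue A #8, queue B #9), Storm (queue A #10, queue B #10), Pulse (queue A #12, queue B #11), Pulse (queue A #16, queue B #12) — 9 songs in the same relative order in both. dp[16][12] = 9 confirms this is the maximum.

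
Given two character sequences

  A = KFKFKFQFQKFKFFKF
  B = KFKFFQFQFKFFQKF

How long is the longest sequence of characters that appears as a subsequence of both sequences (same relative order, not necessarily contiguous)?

14

Match K at A[1]=B[1], F at A[2]=B[2], K at A[3]=B[3], F at A[4]=B[4], F at A[6]=B[5], Q at A[7]=B[6], F at A[8]=B[7], Q at A[9]=B[8], F at A[11]=B[9], K at A[12]=B[10], F at A[13]=B[11], F at A[14]=B[12], K at A[15]=B[14], F at A[16]=B[15] — 14 characters in the same relative order in both. The LCS DP gives dp[16][15] = 14, so this is optimal.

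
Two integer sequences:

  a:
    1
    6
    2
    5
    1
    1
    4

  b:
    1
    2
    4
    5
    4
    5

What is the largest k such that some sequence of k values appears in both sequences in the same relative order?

Match 1 at a[1]=b[1], 2 at a[3]=b[2], 5 at a[4]=b[4], 4 at a[7]=b[5] — 4 values in the same relative order in both. The LCS DP gives dp[7][6] = 4, so this is optimal.

4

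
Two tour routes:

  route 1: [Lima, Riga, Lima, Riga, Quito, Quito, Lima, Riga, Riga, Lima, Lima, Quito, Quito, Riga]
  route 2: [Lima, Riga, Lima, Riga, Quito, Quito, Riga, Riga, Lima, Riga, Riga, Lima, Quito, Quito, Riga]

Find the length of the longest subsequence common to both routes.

Match Lima (route 1 #1, route 2 #1), Riga (route 1 #2, route 2 #2), Lima (route 1 #3, route 2 #3), Riga (route 1 #4, route 2 #4), Quito (route 1 #5, route 2 #5), Quito (route 1 #6, route 2 #6), Lima (route 1 #7, route 2 #9), Riga (route 1 #8, route 2 #10), Riga (route 1 #9, route 2 #11), Lima (route 1 #11, route 2 #12), Quito (route 1 #12, route 2 #13), Quito (route 1 #13, route 2 #14), Riga (route 1 #14, route 2 #15) — 13 stops in the same relative order in both. Since dp[14][15] = 13, nothing longer is possible.

13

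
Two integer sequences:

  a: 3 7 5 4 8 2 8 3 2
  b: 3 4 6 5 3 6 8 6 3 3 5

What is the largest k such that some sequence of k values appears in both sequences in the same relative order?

One common subsequence of length 4: 3 [1,1] → 5 [3,4] → 8 [5,7] → 3 [8,10]. The LCS DP gives dp[9][11] = 4, so this is optimal.

4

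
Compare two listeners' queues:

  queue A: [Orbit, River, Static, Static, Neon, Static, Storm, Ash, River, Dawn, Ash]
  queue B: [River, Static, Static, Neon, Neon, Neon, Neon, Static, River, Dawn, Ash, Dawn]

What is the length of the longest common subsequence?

8

Pick River (queue A #2, queue B #1), Static (queue A #3, queue B #2), Static (queue A #4, queue B #3), Neon (queue A #5, queue B #7), Static (queue A #6, queue B #8), River (queue A #9, queue B #9), Dawn (queue A #10, queue B #10), Ash (queue A #11, queue B #11); all 8 songs appear in both, in order. Since dp[11][12] = 8, nothing longer is possible.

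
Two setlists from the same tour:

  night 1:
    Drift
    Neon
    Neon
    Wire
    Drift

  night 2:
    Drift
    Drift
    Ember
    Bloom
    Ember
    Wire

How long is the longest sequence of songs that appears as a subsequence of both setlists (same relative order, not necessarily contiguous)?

2

Taking Drift [1,2], then Wire [4,6] gives a common subsequence of length 2, and the DP table's final entry dp[5][6] is also 2, so no common subsequence is longer.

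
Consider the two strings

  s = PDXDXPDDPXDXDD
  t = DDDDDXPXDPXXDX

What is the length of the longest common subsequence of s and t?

Pick D [2,4] → D [4,5] → X [5,6] → P [6,7] → D [8,9] → P [9,10] → X [10,12] → D [11,13] → X [12,14]; all 9 characters appear in both, in order, and the DP table's final entry dp[14][14] is also 9, so no common subsequence is longer.

9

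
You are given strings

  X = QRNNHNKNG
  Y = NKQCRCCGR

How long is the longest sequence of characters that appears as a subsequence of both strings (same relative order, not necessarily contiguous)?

Let dp[i][j] be the LCS length of the first i characters of X and the first j characters of Y. dp[i][j] = dp[i-1][j-1]+1 when the i-th and j-th characters match, else max(dp[i-1][j], dp[i][j-1]).
    ·  N  K  Q  C  R  C  C  G  R
 ·  0  0  0  0  0  0  0  0  0  0
 Q  0  0  0  1  1  1  1  1  1  1
 R  0  0  0  1  1  2  2  2  2  2
 N  0  1  1  1  1  2  2  2  2  2
 N  0  1  1  1  1  2  2  2  2  2
 H  0  1  1  1  1  2  2  2  2  2
 N  0  1  1  1  1  2  2  2  2  2
 K  0  1  2  2  2  2  2  2  2  2
 N  0  1  2  2  2  2  2  2  2  2
 G  0  1  2  2  2  2  2  2  3  3
dp[9][9] = 3. One LCS (by backtracking along matches): QRG.

3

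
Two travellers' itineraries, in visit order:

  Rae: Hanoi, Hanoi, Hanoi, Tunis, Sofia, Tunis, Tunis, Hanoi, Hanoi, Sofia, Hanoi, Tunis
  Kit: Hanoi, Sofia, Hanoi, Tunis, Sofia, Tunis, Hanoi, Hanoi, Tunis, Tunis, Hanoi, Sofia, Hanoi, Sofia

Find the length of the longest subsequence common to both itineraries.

One common subsequence of length 9: Hanoi [1,1] → Hanoi [3,3] → Tunis [4,4] → Sofia [5,5] → Tunis [6,9] → Tunis [7,10] → Hanoi [8,11] → Hanoi [9,13] → Sofia [10,14], and the DP table's final entry dp[12][14] is also 9, so no common subsequence is longer.

9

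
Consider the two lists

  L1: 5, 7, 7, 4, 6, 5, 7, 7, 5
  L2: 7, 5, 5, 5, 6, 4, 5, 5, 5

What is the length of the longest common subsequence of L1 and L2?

4

Pick 5 (L1 #1, L2 #4) → 4 (L1 #4, L2 #6) → 5 (L1 #6, L2 #8) → 5 (L1 #9, L2 #9); all 4 values appear in both, in order. dp[9][9] = 4 confirms this is the maximum.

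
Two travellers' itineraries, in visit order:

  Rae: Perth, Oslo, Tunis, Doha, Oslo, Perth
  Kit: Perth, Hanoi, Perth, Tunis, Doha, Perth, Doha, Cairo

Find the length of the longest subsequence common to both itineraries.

4

One common subsequence of length 4: Perth at Rae[1]=Kit[3] → Tunis at Rae[3]=Kit[4] → Doha at Rae[4]=Kit[5] → Perth at Rae[6]=Kit[6], and the DP table's final entry dp[6][8] is also 4, so no common subsequence is longer.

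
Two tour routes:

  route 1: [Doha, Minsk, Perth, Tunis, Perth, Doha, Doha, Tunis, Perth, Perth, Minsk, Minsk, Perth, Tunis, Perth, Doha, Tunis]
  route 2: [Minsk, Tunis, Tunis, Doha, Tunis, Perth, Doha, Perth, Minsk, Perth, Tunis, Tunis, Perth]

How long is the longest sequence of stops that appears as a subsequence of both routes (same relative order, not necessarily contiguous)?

10

One common subsequence of length 10: Minsk (route 1 #2, route 2 #1), then Tunis (route 1 #4, route 2 #3), then Doha (route 1 #7, route 2 #4), then Tunis (route 1 #8, route 2 #5), then Perth (route 1 #9, route 2 #6), then Perth (route 1 #10, route 2 #8), then Minsk (route 1 #12, route 2 #9), then Perth (route 1 #13, route 2 #10), then Tunis (route 1 #14, route 2 #12), then Perth (route 1 #15, route 2 #13). The LCS DP gives dp[17][13] = 10, so this is optimal.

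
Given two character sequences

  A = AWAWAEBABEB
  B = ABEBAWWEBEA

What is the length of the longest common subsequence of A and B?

6

Match A (A #1, B #5) → W (A #2, B #6) → W (A #4, B #7) → E (A #6, B #8) → B (A #7, B #9) → A (A #8, B #11) — 6 characters in the same relative order in both. Since dp[11][11] = 6, nothing longer is possible.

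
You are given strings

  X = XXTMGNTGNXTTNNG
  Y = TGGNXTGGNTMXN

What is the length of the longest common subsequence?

8

Pick T (X #3, Y #1), then G (X #5, Y #3), then N (X #6, Y #4), then T (X #7, Y #6), then G (X #8, Y #8), then N (X #9, Y #9), then X (X #10, Y #12), then N (X #14, Y #13); all 8 characters appear in both, in order, and the DP table's final entry dp[15][13] is also 8, so no common subsequence is longer.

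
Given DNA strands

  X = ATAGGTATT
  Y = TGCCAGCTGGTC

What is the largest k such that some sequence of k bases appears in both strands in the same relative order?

Match A (X #1, Y #5); then T (X #2, Y #8); then G (X #4, Y #9); then G (X #5, Y #10); then T (X #6, Y #11) — 5 bases in the same relative order in both. The LCS DP gives dp[9][12] = 5, so this is optimal.

5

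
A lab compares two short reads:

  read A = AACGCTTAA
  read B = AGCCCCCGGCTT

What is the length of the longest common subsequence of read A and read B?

6

Pick A (read A #1, read B #1), C (read A #3, read B #7), G (read A #4, read B #9), C (read A #5, read B #10), T (read A #6, read B #11), T (read A #7, read B #12); all 6 bases appear in both, in order. dp[9][12] = 6 confirms this is the maximum.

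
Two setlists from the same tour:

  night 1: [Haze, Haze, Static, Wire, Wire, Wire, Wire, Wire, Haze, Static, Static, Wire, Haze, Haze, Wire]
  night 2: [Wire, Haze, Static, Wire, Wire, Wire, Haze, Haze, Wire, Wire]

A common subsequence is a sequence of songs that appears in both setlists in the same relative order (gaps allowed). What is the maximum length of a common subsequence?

Taking Haze (night 1 #2, night 2 #2), then Static (night 1 #3, night 2 #3), then Wire (night 1 #4, night 2 #4), then Wire (night 1 #5, night 2 #5), then Wire (night 1 #6, night 2 #6), then Haze (night 1 #9, night 2 #8), then Wire (night 1 #12, night 2 #9), then Wire (night 1 #15, night 2 #10) gives a common subsequence of length 8, and the DP table's final entry dp[15][10] is also 8, so no common subsequence is longer.

8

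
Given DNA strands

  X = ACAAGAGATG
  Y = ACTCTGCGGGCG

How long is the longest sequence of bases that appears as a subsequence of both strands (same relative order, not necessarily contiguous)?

Let dp[i][j] be the LCS length of the first i bases of X and the first j bases of Y. dp[i][j] = dp[i-1][j-1]+1 when the i-th and j-th bases match, else max(dp[i-1][j], dp[i][j-1]).
    ·  A  C  T  C  T  G  C  G  G  G  C  G
 ·  0  0  0  0  0  0  0  0  0  0  0  0  0
 A  0  1  1  1  1  1  1  1  1  1  1  1  1
 C  0  1  2  2  2  2  2  2  2  2  2  2  2
 A  0  1  2  2  2  2  2  2  2  2  2  2  2
 A  0  1  2  2  2  2  2  2  2  2  2  2  2
 G  0  1  2  2  2  2  3  3  3  3  3  3  3
 A  0  1  2  2  2  2  3  3  3  3  3  3  3
 G  0  1  2  2  2  2  3  3  4  4  4  4  4
 A  0  1  2  2  2  2  3  3  4  4  4  4  4
 T  0  1  2  3  3  3  3  3  4  4  4  4  4
 G  0  1  2  3  3  3  4  4  4  5  5  5  5
dp[10][12] = 5. One LCS (by backtracking along matches): ACGGG.

5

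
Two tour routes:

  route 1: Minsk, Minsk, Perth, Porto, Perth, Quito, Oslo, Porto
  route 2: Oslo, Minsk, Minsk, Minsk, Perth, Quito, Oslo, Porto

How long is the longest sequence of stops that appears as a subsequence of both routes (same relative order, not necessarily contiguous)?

Pick Minsk (route 1 #1, route 2 #3), Minsk (route 1 #2, route 2 #4), Perth (route 1 #5, route 2 #5), Quito (route 1 #6, route 2 #6), Oslo (route 1 #7, route 2 #7), Porto (route 1 #8, route 2 #8); all 6 stops appear in both, in order. The LCS DP gives dp[8][8] = 6, so this is optimal.

6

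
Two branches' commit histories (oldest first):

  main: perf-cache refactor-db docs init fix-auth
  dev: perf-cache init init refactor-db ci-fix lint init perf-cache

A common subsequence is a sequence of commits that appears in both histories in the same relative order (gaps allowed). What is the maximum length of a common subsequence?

3

Taking perf-cache at main[1]=dev[1]; then refactor-db at main[2]=dev[4]; then init at main[4]=dev[7] gives a common subsequence of length 3, and the DP table's final entry dp[5][8] is also 3, so no common subsequence is longer.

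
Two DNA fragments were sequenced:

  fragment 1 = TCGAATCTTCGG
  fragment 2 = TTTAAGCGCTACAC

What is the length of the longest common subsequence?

One common subsequence of length 6: T (fragment 1 #1, fragment 2 #3), C (fragment 1 #2, fragment 2 #7), G (fragment 1 #3, fragment 2 #8), A (fragment 1 #4, fragment 2 #11), A (fragment 1 #5, fragment 2 #13), C (fragment 1 #10, fragment 2 #14). dp[12][14] = 6 confirms this is the maximum.

6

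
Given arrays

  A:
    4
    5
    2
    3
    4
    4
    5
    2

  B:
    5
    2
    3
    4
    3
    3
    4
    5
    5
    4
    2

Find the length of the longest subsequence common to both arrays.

7

Match 5 (A #2, B #1) → 2 (A #3, B #2) → 3 (A #4, B #3) → 4 (A #5, B #4) → 4 (A #6, B #7) → 5 (A #7, B #9) → 2 (A #8, B #11) — 7 values in the same relative order in both, and the DP table's final entry dp[8][11] is also 7, so no common subsequence is longer.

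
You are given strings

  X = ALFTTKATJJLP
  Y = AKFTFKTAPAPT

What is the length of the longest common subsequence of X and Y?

6

Let dp[i][j] be the LCS length of the first i characters of X and the first j characters of Y. dp[i][j] = dp[i-1][j-1]+1 when the i-th and j-th characters match, else max(dp[i-1][j], dp[i][j-1]).
    ·  A  K  F  T  F  K  T  A  P  A  P  T
 ·  0  0  0  0  0  0  0  0  0  0  0  0  0
 A  0  1  1  1  1  1  1  1  1  1  1  1  1
 L  0  1  1  1  1  1  1  1  1  1  1  1  1
 F  0  1  1  2  2  2  2  2  2  2  2  2  2
 T  0  1  1  2  3  3  3  3  3  3  3  3  3
 T  0  1  1  2  3  3  3  4  4  4  4  4  4
 K  0  1  2  2  3  3  4  4  4  4  4  4  4
 A  0  1  2  2  3  3  4  4  5  5  5  5  5
 T  0  1  2  2  3  3  4  5  5  5  5  5  6
 J  0  1  2  2  3  3  4  5  5  5  5  5  6
 J  0  1  2  2  3  3  4  5  5  5  5  5  6
 L  0  1  2  2  3  3  4  5  5  5  5  5  6
 P  0  1  2  2  3  3  4  5  5  6  6  6  6
dp[12][12] = 6. One LCS (by backtracking along matches): AFTTAT.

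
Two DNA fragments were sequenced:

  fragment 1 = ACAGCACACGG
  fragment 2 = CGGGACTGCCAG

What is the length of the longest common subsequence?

7

Pick A at fragment 1[1]=fragment 2[5], C at fragment 1[2]=fragment 2[6], G at fragment 1[4]=fragment 2[8], C at fragment 1[5]=fragment 2[9], C at fragment 1[7]=fragment 2[10], A at fragment 1[8]=fragment 2[11], G at fragment 1[11]=fragment 2[12]; all 7 bases appear in both, in order. dp[11][12] = 7 confirms this is the maximum.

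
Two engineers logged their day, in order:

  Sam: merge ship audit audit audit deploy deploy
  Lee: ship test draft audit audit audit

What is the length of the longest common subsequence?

4

Pick ship [2,1]; then audit [3,4]; then audit [4,5]; then audit [5,6]; all 4 tasks appear in both, in order. The LCS DP gives dp[7][6] = 4, so this is optimal.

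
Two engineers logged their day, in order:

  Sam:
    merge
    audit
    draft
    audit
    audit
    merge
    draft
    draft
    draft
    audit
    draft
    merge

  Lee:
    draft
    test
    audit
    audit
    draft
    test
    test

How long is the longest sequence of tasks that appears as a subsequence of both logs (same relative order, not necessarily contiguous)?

Taking draft [3,1]; then audit [4,3]; then audit [5,4]; then draft [7,5] gives a common subsequence of length 4. dp[12][7] = 4 confirms this is the maximum.

4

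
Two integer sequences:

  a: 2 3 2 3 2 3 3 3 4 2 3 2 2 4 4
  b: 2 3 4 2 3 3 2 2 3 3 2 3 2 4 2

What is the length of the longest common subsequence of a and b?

11

Match 2 at a[1]=b[1]; then 3 at a[2]=b[2]; then 2 at a[3]=b[4]; then 3 at a[4]=b[6]; then 2 at a[5]=b[8]; then 3 at a[7]=b[9]; then 3 at a[8]=b[10]; then 2 at a[10]=b[11]; then 3 at a[11]=b[12]; then 2 at a[12]=b[13]; then 2 at a[13]=b[15] — 11 values in the same relative order in both, and the DP table's final entry dp[15][15] is also 11, so no common subsequence is longer.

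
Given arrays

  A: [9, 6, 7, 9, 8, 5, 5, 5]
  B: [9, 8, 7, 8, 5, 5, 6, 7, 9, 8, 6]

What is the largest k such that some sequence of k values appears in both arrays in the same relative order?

Pick 9 [1,1] → 6 [2,7] → 7 [3,8] → 9 [4,9] → 8 [5,10]; all 5 values appear in both, in order. Since dp[8][11] = 5, nothing longer is possible.

5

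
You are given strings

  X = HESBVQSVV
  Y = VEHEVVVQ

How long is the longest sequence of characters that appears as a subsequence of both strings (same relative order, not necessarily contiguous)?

5

Let dp[i][j] be the LCS length of the first i characters of X and the first j characters of Y. dp[i][j] = dp[i-1][j-1]+1 when the i-th and j-th characters match, else max(dp[i-1][j], dp[i][j-1]).
    ·  V  E  H  E  V  V  V  Q
 ·  0  0  0  0  0  0  0  0  0
 H  0  0  0  1  1  1  1  1  1
 E  0  0  1  1  2  2  2  2  2
 S  0  0  1  1  2  2  2  2  2
 B  0  0  1  1  2  2  2  2  2
 V  0  1  1  1  2  3  3  3  3
 Q  0  1  1  1  2  3  3  3  4
 S  0  1  1  1  2  3  3  3  4
 V  0  1  1  1  2  3  4  4  4
 V  0  1  1  1  2  3  4  5  5
dp[9][8] = 5. One LCS (by backtracking along matches): HEVVV.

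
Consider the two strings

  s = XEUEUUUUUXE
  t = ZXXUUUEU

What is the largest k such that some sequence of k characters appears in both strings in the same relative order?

5

Let dp[i][j] be the LCS length of the first i characters of s and the first j characters of t. dp[i][j] = dp[i-1][j-1]+1 when the i-th and j-th characters match, else max(dp[i-1][j], dp[i][j-1]).
    ·  Z  X  X  U  U  U  E  U
 ·  0  0  0  0  0  0  0  0  0
 X  0  0  1  1  1  1  1  1  1
 E  0  0  1  1  1  1  1  2  2
 U  0  0  1  1  2  2  2  2  3
 E  0  0  1  1  2  2  2  3  3
 U  0  0  1  1  2  3  3  3  4
 U  0  0  1  1  2  3  4  4  4
 U  0  0  1  1  2  3  4  4  5
 U  0  0  1  1  2  3  4  4  5
 U  0  0  1  1  2  3  4  4  5
 X  0  0  1  2  2  3  4  4  5
 E  0  0  1  2  2  3  4  5  5
dp[11][8] = 5. One LCS (by backtracking along matches): XUUUU.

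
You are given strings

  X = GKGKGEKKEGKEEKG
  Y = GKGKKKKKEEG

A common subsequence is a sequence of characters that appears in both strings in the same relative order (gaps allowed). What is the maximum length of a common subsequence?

Pick G (X #1, Y #1), K (X #2, Y #2), G (X #3, Y #3), K (X #4, Y #5), K (X #7, Y #6), K (X #8, Y #7), K (X #11, Y #8), E (X #12, Y #9), E (X #13, Y #10), G (X #15, Y #11); all 10 characters appear in both, in order. The LCS DP gives dp[15][11] = 10, so this is optimal.

10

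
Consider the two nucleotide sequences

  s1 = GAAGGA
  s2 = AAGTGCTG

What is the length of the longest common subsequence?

4

Pick A at s1[2]=s2[1] → A at s1[3]=s2[2] → G at s1[4]=s2[5] → G at s1[5]=s2[8]; all 4 bases appear in both, in order. The LCS DP gives dp[6][8] = 4, so this is optimal.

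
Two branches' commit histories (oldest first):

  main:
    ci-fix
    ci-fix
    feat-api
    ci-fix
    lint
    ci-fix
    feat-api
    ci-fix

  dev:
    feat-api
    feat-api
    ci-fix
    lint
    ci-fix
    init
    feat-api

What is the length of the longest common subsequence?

5

Pick feat-api (main #3, dev #2); then ci-fix (main #4, dev #3); then lint (main #5, dev #4); then ci-fix (main #6, dev #5); then feat-api (main #7, dev #7); all 5 commits appear in both, in order. The LCS DP gives dp[8][7] = 5, so this is optimal.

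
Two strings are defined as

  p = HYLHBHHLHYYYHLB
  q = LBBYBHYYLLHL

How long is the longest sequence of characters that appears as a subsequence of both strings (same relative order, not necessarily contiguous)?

Taking Y [2,4] → B [5,5] → H [9,6] → Y [10,7] → Y [11,8] → H [13,11] → L [14,12] gives a common subsequence of length 7. The LCS DP gives dp[15][12] = 7, so this is optimal.

7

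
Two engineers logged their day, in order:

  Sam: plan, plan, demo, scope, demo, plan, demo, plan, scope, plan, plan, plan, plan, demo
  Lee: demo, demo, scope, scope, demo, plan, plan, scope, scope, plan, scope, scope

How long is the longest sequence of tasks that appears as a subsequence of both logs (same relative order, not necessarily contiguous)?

7

Match demo [3,2], scope [4,4], demo [5,5], plan [6,6], plan [8,7], scope [9,9], plan [10,10] — 7 tasks in the same relative order in both. The LCS DP gives dp[14][12] = 7, so this is optimal.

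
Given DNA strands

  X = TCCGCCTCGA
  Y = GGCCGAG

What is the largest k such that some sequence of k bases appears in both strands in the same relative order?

Taking G at X[4]=Y[2], C at X[6]=Y[3], C at X[8]=Y[4], G at X[9]=Y[5], A at X[10]=Y[6] gives a common subsequence of length 5. The LCS DP gives dp[10][7] = 5, so this is optimal.

5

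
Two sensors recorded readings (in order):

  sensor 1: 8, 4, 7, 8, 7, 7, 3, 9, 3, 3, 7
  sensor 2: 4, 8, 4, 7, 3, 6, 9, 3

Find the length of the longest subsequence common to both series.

6

Let dp[i][j] be the LCS length of the first i values of sensor 1 and the first j values of sensor 2. dp[i][j] = dp[i-1][j-1]+1 when the i-th and j-th values match, else max(dp[i-1][j], dp[i][j-1]).
    ·  4  8  4  7  3  6  9  3
 ·  0  0  0  0  0  0  0  0  0
 8  0  0  1  1  1  1  1  1  1
 4  0  1  1  2  2  2  2  2  2
 7  0  1  1  2  3  3  3  3  3
 8  0  1  2  2  3  3  3  3  3
 7  0  1  2  2  3  3  3  3  3
 7  0  1  2  2  3  3  3  3  3
 3  0  1  2  2  3  4  4  4  4
 9  0  1  2  2  3  4  4  5  5
 3  0  1  2  2  3  4  4  5  6
 3  0  1  2  2  3  4  4  5  6
 7  0  1  2  2  3  4  4  5  6
dp[11][8] = 6. One LCS (by backtracking along matches): 8, 4, 7, 3, 9, 3.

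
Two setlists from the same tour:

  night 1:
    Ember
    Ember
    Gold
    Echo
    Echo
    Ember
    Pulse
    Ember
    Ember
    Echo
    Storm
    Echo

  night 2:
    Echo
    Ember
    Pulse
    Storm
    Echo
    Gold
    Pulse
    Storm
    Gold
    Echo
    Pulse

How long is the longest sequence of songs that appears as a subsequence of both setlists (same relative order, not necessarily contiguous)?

Taking Echo (night 1 #5, night 2 #1), Ember (night 1 #6, night 2 #2), Pulse (night 1 #7, night 2 #3), Echo (night 1 #10, night 2 #5), Storm (night 1 #11, night 2 #8), Echo (night 1 #12, night 2 #10) gives a common subsequence of length 6. Since dp[12][11] = 6, nothing longer is possible.

6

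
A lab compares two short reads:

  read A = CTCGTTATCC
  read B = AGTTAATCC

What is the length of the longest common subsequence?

7

Match G (read A #4, read B #2); then T (read A #5, read B #3); then T (read A #6, read B #4); then A (read A #7, read B #6); then T (read A #8, read B #7); then C (read A #9, read B #8); then C (read A #10, read B #9) — 7 bases in the same relative order in both. Since dp[10][9] = 7, nothing longer is possible.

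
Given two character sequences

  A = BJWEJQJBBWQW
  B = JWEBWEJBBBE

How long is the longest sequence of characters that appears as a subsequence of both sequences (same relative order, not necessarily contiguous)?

6

Match B (A #1, B #4), then W (A #3, B #5), then E (A #4, B #6), then J (A #5, B #7), then B (A #8, B #9), then B (A #9, B #10) — 6 characters in the same relative order in both. The LCS DP gives dp[12][11] = 6, so this is optimal.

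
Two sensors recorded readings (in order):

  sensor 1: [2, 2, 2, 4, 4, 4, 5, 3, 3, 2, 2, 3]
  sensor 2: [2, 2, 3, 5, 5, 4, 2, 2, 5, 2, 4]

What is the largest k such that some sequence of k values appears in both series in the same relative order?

5

Taking 2 [1,2], then 2 [2,7], then 2 [3,8], then 5 [7,9], then 2 [10,10] gives a common subsequence of length 5. The LCS DP gives dp[12][11] = 5, so this is optimal.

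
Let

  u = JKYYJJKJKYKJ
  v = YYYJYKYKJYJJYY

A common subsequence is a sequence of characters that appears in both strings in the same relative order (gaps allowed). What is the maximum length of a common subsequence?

Match J [1,4], then K [2,6], then Y [3,7], then Y [4,10], then J [5,11], then J [6,12], then Y [10,14] — 7 characters in the same relative order in both. dp[12][14] = 7 confirms this is the maximum.

7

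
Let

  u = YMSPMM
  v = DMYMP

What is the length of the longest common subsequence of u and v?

3

Let dp[i][j] be the LCS length of the first i characters of u and the first j characters of v. dp[i][j] = dp[i-1][j-1]+1 when the i-th and j-th characters match, else max(dp[i-1][j], dp[i][j-1]).
    ·  D  M  Y  M  P
 ·  0  0  0  0  0  0
 Y  0  0  0  1  1  1
 M  0  0  1  1  2  2
 S  0  0  1  1  2  2
 P  0  0  1  1  2  3
 M  0  0  1  1  2  3
 M  0  0  1  1  2  3
dp[6][5] = 3. One LCS (by backtracking along matches): YMP.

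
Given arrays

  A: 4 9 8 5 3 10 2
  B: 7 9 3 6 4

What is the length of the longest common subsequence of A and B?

2

Match 9 [2,2], 3 [5,3] — 2 values in the same relative order in both, and the DP table's final entry dp[7][5] is also 2, so no common subsequence is longer.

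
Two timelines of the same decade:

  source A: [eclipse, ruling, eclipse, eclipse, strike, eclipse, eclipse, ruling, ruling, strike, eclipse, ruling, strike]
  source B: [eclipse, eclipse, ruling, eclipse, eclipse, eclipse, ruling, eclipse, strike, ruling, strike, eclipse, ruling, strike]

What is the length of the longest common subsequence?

11

Pick eclipse (source A #1, source B #2), then ruling (source A #2, source B #3), then eclipse (source A #3, source B #4), then eclipse (source A #4, source B #5), then eclipse (source A #6, source B #6), then eclipse (source A #7, source B #8), then ruling (source A #9, source B #10), then strike (source A #10, source B #11), then eclipse (source A #11, source B #12), then ruling (source A #12, source B #13), then strike (source A #13, source B #14); all 11 events appear in both, in order, and the DP table's final entry dp[13][14] is also 11, so no common subsequence is longer.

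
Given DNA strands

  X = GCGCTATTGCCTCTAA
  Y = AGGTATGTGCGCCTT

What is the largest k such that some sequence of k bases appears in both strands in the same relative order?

Taking G at X[1]=Y[2], G at X[3]=Y[3], T at X[5]=Y[4], A at X[6]=Y[5], T at X[7]=Y[6], T at X[8]=Y[8], G at X[9]=Y[11], C at X[10]=Y[12], C at X[11]=Y[13], T at X[12]=Y[14], T at X[14]=Y[15] gives a common subsequence of length 11, and the DP table's final entry dp[16][15] is also 11, so no common subsequence is longer.

11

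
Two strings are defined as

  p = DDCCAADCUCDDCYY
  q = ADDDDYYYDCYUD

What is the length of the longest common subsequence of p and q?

Pick D [1,2], then D [2,3], then D [7,4], then D [11,5], then D [12,9], then C [13,10], then Y [14,11]; all 7 characters appear in both, in order, and the DP table's final entry dp[15][13] is also 7, so no common subsequence is longer.

7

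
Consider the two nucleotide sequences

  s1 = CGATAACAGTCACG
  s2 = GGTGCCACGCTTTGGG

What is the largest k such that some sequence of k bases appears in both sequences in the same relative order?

7

Match G (s1 #2, s2 #2); then T (s1 #4, s2 #3); then A (s1 #6, s2 #7); then C (s1 #7, s2 #8); then G (s1 #9, s2 #9); then T (s1 #10, s2 #13); then G (s1 #14, s2 #16) — 7 bases in the same relative order in both, and the DP table's final entry dp[14][16] is also 7, so no common subsequence is longer.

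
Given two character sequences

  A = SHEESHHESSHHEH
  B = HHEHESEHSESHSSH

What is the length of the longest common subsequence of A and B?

9

Match H (A #2, B #2), then E (A #3, B #3), then E (A #4, B #5), then S (A #5, B #6), then H (A #6, B #8), then H (A #7, B #12), then S (A #9, B #13), then S (A #10, B #14), then H (A #14, B #15) — 9 characters in the same relative order in both, and the DP table's final entry dp[14][15] is also 9, so no common subsequence is longer.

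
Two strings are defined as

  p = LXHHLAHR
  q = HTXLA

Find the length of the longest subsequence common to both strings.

Let dp[i][j] be the LCS length of the first i characters of p and the first j characters of q. dp[i][j] = dp[i-1][j-1]+1 when the i-th and j-th characters match, else max(dp[i-1][j], dp[i][j-1]).
    ·  H  T  X  L  A
 ·  0  0  0  0  0  0
 L  0  0  0  0  1  1
 X  0  0  0  1  1  1
 H  0  1  1  1  1  1
 H  0  1  1  1  1  1
 L  0  1  1  1  2  2
 A  0  1  1  1  2  3
 H  0  1  1  1  2  3
 R  0  1  1  1  2  3
dp[8][5] = 3. One LCS (by backtracking along matches): XLA.

3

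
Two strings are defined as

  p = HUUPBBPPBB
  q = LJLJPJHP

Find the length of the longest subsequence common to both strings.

Let dp[i][j] be the LCS length of the first i characters of p and the first j characters of q. dp[i][j] = dp[i-1][j-1]+1 when the i-th and j-th characters match, else max(dp[i-1][j], dp[i][j-1]).
    ·  L  J  L  J  P  J  H  P
 ·  0  0  0  0  0  0  0  0  0
 H  0  0  0  0  0  0  0  1  1
 U  0  0  0  0  0  0  0  1  1
 U  0  0  0  0  0  0  0  1  1
 P  0  0  0  0  0  1  1  1  2
 B  0  0  0  0  0  1  1  1  2
 B  0  0  0  0  0  1  1  1  2
 P  0  0  0  0  0  1  1  1  2
 P  0  0  0  0  0  1  1  1  2
 B  0  0  0  0  0  1  1  1  2
 B  0  0  0  0  0  1  1  1  2
dp[10][8] = 2. One LCS (by backtracking along matches): HP.

2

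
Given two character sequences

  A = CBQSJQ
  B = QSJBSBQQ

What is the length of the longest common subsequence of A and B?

Match Q [3,1], then S [4,2], then J [5,3], then Q [6,8] — 4 characters in the same relative order in both. Since dp[6][8] = 4, nothing longer is possible.

4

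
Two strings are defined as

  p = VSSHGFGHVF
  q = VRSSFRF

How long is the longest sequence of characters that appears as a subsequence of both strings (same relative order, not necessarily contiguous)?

5

One common subsequence of length 5: V (p #1, q #1) → S (p #2, q #3) → S (p #3, q #4) → F (p #6, q #5) → F (p #10, q #7). dp[10][7] = 5 confirms this is the maximum.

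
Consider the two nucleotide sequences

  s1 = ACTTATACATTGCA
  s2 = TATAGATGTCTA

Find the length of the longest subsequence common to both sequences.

9

One common subsequence of length 9: T [4,1], A [5,2], T [6,3], A [7,4], A [9,6], T [10,7], T [11,9], C [13,10], A [14,12]. The LCS DP gives dp[14][12] = 9, so this is optimal.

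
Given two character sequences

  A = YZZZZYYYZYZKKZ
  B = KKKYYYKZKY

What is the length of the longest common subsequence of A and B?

Pick Y (A #1, B #4), Y (A #6, B #5), Y (A #7, B #6), Z (A #9, B #8), Y (A #10, B #10); all 5 characters appear in both, in order. The LCS DP gives dp[14][10] = 5, so this is optimal.

5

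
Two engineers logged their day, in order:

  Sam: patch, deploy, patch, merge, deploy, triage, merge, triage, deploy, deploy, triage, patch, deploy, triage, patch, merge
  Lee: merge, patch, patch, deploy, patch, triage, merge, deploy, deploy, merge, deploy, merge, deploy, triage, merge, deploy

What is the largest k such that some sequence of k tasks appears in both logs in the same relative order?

10

Taking patch [1,3], deploy [2,4], patch [3,5], merge [4,7], deploy [5,9], merge [7,10], deploy [9,11], deploy [10,13], triage [11,14], deploy [13,16] gives a common subsequence of length 10. Since dp[16][16] = 10, nothing longer is possible.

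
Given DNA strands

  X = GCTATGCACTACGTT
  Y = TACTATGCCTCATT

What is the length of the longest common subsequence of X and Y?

Pick C [2,3], then T [3,4], then A [4,5], then T [5,6], then G [6,7], then C [7,8], then C [9,9], then T [10,10], then A [11,12], then T [14,13], then T [15,14]; all 11 bases appear in both, in order. The LCS DP gives dp[15][14] = 11, so this is optimal.

11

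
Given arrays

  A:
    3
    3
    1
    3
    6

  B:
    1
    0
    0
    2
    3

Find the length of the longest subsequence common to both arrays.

Let dp[i][j] be the LCS length of the first i values of A and the first j values of B. dp[i][j] = dp[i-1][j-1]+1 when the i-th and j-th values match, else max(dp[i-1][j], dp[i][j-1]).
    ·  1  0  0  2  3
 ·  0  0  0  0  0  0
 3  0  0  0  0  0  1
 3  0  0  0  0  0  1
 1  0  1  1  1  1  1
 3  0  1  1  1  1  2
 6  0  1  1  1  1  2
dp[5][5] = 2. One LCS (by backtracking along matches): 1, 3.

2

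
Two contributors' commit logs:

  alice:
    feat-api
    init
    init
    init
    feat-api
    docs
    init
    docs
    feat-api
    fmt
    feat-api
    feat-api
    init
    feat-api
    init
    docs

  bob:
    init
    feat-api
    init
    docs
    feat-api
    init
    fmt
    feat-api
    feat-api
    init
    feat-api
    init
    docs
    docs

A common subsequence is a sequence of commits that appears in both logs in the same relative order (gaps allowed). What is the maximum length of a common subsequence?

Pick init [4,1], then feat-api [5,2], then init [7,3], then docs [8,4], then feat-api [9,5], then fmt [10,7], then feat-api [11,8], then feat-api [12,9], then init [13,10], then feat-api [14,11], then init [15,12], then docs [16,14]; all 12 commits appear in both, in order. dp[16][14] = 12 confirms this is the maximum.

12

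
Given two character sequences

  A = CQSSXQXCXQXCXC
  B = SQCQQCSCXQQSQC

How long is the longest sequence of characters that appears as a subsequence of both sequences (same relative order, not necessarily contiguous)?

7

Taking C (A #1, B #3) → Q (A #2, B #5) → S (A #3, B #7) → X (A #5, B #9) → Q (A #6, B #11) → Q (A #10, B #13) → C (A #14, B #14) gives a common subsequence of length 7, and the DP table's final entry dp[14][14] is also 7, so no common subsequence is longer.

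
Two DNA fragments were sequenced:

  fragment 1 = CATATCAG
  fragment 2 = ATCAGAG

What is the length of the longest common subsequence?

Let dp[i][j] be the LCS length of the first i bases of fragment 1 and the first j bases of fragment 2. dp[i][j] = dp[i-1][j-1]+1 when the i-th and j-th bases match, else max(dp[i-1][j], dp[i][j-1]).
    ·  A  T  C  A  G  A  G
 ·  0  0  0  0  0  0  0  0
 C  0  0  0  1  1  1  1  1
 A  0  1  1  1  2  2  2  2
 T  0  1  2  2  2  2  2  2
 A  0  1  2  2  3  3  3  3
 T  0  1  2  2  3  3  3  3
 C  0  1  2  3  3  3  3  3
 A  0  1  2  3  4  4  4  4
 G  0  1  2  3  4  5  5  5
dp[8][7] = 5. One LCS (by backtracking along matches): ATAAG.

5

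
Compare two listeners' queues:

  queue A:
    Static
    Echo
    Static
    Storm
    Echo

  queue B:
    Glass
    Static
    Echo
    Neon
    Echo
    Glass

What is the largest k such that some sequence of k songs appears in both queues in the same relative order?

3

One common subsequence of length 3: Static at queue A[1]=queue B[2], then Echo at queue A[2]=queue B[3], then Echo at queue A[5]=queue B[5]. The LCS DP gives dp[5][6] = 3, so this is optimal.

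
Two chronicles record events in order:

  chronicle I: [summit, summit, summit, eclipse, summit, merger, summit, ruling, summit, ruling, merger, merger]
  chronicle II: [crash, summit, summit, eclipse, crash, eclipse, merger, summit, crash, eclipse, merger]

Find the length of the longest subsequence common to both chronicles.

Taking summit (chronicle I #1, chronicle II #2), summit (chronicle I #2, chronicle II #3), eclipse (chronicle I #4, chronicle II #6), merger (chronicle I #6, chronicle II #7), summit (chronicle I #7, chronicle II #8), merger (chronicle I #12, chronicle II #11) gives a common subsequence of length 6. Since dp[12][11] = 6, nothing longer is possible.

6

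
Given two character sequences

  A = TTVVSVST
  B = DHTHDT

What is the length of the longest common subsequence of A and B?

2

Let dp[i][j] be the LCS length of the first i characters of A and the first j characters of B. dp[i][j] = dp[i-1][j-1]+1 when the i-th and j-th characters match, else max(dp[i-1][j], dp[i][j-1]).
    ·  D  H  T  H  D  T
 ·  0  0  0  0  0  0  0
 T  0  0  0  1  1  1  1
 T  0  0  0  1  1  1  2
 V  0  0  0  1  1  1  2
 V  0  0  0  1  1  1  2
 S  0  0  0  1  1  1  2
 V  0  0  0  1  1  1  2
 S  0  0  0  1  1  1  2
 T  0  0  0  1  1  1  2
dp[8][6] = 2. One LCS (by backtracking along matches): TT.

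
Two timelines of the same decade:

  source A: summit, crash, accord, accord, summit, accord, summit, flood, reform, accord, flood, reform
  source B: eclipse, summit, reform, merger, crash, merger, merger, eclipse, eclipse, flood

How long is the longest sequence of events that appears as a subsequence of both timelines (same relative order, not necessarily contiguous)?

Match summit at source A[1]=source B[2], crash at source A[2]=source B[5], flood at source A[11]=source B[10] — 3 events in the same relative order in both. The LCS DP gives dp[12][10] = 3, so this is optimal.

3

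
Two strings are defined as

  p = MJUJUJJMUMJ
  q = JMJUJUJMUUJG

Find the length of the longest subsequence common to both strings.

Taking M at p[1]=q[2], then J at p[2]=q[3], then U at p[3]=q[4], then J at p[4]=q[5], then U at p[5]=q[6], then J at p[7]=q[7], then M at p[8]=q[8], then U at p[9]=q[10], then J at p[11]=q[11] gives a common subsequence of length 9. Since dp[11][12] = 9, nothing longer is possible.

9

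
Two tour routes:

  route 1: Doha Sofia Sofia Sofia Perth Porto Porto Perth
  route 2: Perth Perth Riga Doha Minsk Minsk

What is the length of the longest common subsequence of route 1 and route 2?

Match Perth [5,1], Perth [8,2] — 2 stops in the same relative order in both. The LCS DP gives dp[8][6] = 2, so this is optimal.

2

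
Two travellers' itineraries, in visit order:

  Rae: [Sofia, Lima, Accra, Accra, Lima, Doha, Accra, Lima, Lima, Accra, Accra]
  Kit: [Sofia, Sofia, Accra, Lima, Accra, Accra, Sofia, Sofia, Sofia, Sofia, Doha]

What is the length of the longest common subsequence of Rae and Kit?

5

Match Sofia (Rae #1, Kit #2); then Lima (Rae #2, Kit #4); then Accra (Rae #3, Kit #5); then Accra (Rae #4, Kit #6); then Doha (Rae #6, Kit #11) — 5 stops in the same relative order in both. dp[11][11] = 5 confirms this is the maximum.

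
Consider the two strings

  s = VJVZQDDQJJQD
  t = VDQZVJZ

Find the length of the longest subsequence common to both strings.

Let dp[i][j] be the LCS length of the first i characters of s and the first j characters of t. dp[i][j] = dp[i-1][j-1]+1 when the i-th and j-th characters match, else max(dp[i-1][j], dp[i][j-1]).
    ·  V  D  Q  Z  V  J  Z
 ·  0  0  0  0  0  0  0  0
 V  0  1  1  1  1  1  1  1
 J  0  1  1  1  1  1  2  2
 V  0  1  1  1  1  2  2  2
 Z  0  1  1  1  2  2  2  3
 Q  0  1  1  2  2  2  2  3
 D  0  1  2  2  2  2  2  3
 D  0  1  2  2  2  2  2  3
 Q  0  1  2  3  3  3  3  3
 J  0  1  2  3  3  3  4  4
 J  0  1  2  3  3  3  4  4
 Q  0  1  2  3  3  3  4  4
 D  0  1  2  3  3  3  4  4
dp[12][7] = 4. One LCS (by backtracking along matches): VDQJ.

4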